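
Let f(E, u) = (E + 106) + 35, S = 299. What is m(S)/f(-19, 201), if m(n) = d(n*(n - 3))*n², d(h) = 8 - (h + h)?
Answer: -7911988500/61 ≈ -1.2970e+8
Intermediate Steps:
d(h) = 8 - 2*h
f(E, u) = 141 + E (f(E, u) = (106 + E) + 35 = 141 + E)
m(n) = n²*(8 - 2*n*(-3 + n)) (m(n) = (8 - 2*n*(n - 3))*n² = (8 - 2*n*(-3 + n))*n² = n²*(8 - 2*n*(-3 + n)))
m(S)/f(-19, 201) = (2*299²*(4 - 1*299*(-3 + 299)))/(141 - 19) = (2*89401*(4 - 1*299*296))/122 = (2*89401*(4 - 88504))*(1/122) = (2*89401*(-88500))*(1/122) = -15823977000*1/122 = -7911988500/61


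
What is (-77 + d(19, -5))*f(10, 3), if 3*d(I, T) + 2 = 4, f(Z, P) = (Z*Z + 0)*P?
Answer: -22900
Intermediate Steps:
f(Z, P) = P*Z² (f(Z, P) = (Z² + 0)*P = Z²*P = P*Z²)
d(I, T) = ⅔ (d(I, T) = -⅔ + (⅓)*4 = -⅔ + 4/3 = ⅔)
(-77 + d(19, -5))*f(10, 3) = (-77 + ⅔)*(3*10²) = -229*100 = -229/3*300 = -22900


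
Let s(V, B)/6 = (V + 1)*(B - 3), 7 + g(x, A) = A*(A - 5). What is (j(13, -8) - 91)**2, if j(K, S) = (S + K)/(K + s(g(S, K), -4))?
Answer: 139411130884/16834609 ≈ 8281.2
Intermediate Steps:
g(x, A) = -7 + A*(-5 + A) (g(x, A) = -7 + A*(A - 5) = -7 + A*(-5 + A))
s(V, B) = 6*(1 + V)*(-3 + B) (s(V, B) = 6*((V + 1)*(B - 3)) = 6*((1 + V)*(-3 + B)) = 6*(1 + V)*(-3 + B))
j(K, S) = (K + S)/(252 - 42*K**2 + 211*K) (j(K, S) = (S + K)/(K + (-18 - 18*(-7 + K**2 - 5*K) + 6*(-4) + 6*(-4)*(-7 + K**2 - 5*K))) = (K + S)/(K + (-18 + (126 - 18*K**2 + 90*K) - 24 + (168 - 24*K**2 + 120*K))) = (K + S)/(K + (252 - 42*K**2 + 210*K)) = (K + S)/(252 - 42*K**2 + 211*K))
(j(13, -8) - 91)**2 = ((-1*13 - 1*(-8))/(-252 - 211*13 + 42*13**2) - 91)**2 = ((-13 + 8)/(-252 - 2743 + 42*169) - 91)**2 = (-5/(-252 - 2743 + 7098) - 91)**2 = (-5/4103 - 91)**2 = (-373378/4103)**2 = 139411130884/16834609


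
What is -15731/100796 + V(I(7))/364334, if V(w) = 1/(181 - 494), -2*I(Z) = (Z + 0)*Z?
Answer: -896954471499/5747213643716 ≈ -0.15607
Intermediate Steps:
I(Z) = -Z²/2 (I(Z) = -(Z + 0)*Z/2 = -Z*Z/2 = -Z²/2)
V(w) = -1/313 (V(w) = 1/(-313) = -1/313)
-15731/100796 + V(I(7))/364334 = -15731/100796 - 1/313/364334 = -15731*1/100796 - 1/313*1/364334 = -15731/100796 - 1/114036542 = -896954471499/5747213643716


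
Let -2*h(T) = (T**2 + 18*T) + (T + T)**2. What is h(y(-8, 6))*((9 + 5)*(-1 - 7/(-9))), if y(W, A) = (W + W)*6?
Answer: 68992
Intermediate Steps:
y(W, A) = 12*W (y(W, A) = (2*W)*6 = 12*W)
h(T) = -9*T - 5*T**2/2 (h(T) = -((T**2 + 18*T) + (T + T)**2)/2 = -((T**2 + 18*T) + (2*T)**2)/2 = -((T**2 + 18*T) + 4*T**2)/2 = -(5*T**2 + 18*T)/2 = -9*T - 5*T**2/2)
h(y(-8, 6))*((9 + 5)*(-1 - 7/(-9))) = (-12*(-8)*(18 + 5*(12*(-8)))/2)*((9 + 5)*(-1 - 7/(-9))) = (-1/2*(-96)*(18 + 5*(-96)))*(14*(-1 - 7*(-1/9))) = (-1/2*(-96)*(18 - 480))*(14*(-1 + 7/9)) = (-1/2*(-96)*(-462))*(14*(-2/9)) = -22176*(-28/9) = 68992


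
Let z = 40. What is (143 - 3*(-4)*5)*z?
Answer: 8120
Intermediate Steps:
(143 - 3*(-4)*5)*z = (143 - 3*(-4)*5)*40 = (143 + 12*5)*40 = (143 + 60)*40 = 203*40 = 8120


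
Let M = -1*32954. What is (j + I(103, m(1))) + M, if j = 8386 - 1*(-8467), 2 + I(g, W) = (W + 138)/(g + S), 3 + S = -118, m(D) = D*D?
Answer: -289993/18 ≈ -16111.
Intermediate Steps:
m(D) = D**2
S = -121 (S = -3 - 118 = -121)
I(g, W) = -2 + (138 + W)/(-121 + g) (I(g, W) = -2 + (W + 138)/(g - 121) = -2 + (138 + W)/(-121 + g))
j = 16853 (j = 8386 + 8467 = 16853)
M = -32954
(j + I(103, m(1))) + M = (16853 + (380 + 1**2 - 2*103)/(-121 + 103)) - 32954 = (16853 + (380 + 1 - 206)/(-18)) - 32954 = (16853 - 1/18*175) - 32954 = (16853 - 175/18) - 32954 = 303179/18 - 32954 = -289993/18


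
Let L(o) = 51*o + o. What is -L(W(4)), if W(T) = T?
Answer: -208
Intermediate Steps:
L(o) = 52*o
-L(W(4)) = -52*4 = -1*208 = -208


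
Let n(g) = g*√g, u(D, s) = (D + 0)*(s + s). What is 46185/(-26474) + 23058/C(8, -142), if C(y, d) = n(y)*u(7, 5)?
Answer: -46185/26474 + 1647*√2/160 ≈ 12.813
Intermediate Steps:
u(D, s) = 2*D*s (u(D, s) = D*(2*s) = 2*D*s)
n(g) = g^(3/2)
C(y, d) = 70*y^(3/2) (C(y, d) = y^(3/2)*(2*7*5) = y^(3/2)*70 = 70*y^(3/2))
46185/(-26474) + 23058/C(8, -142) = 46185/(-26474) + 23058/((70*8^(3/2))) = 46185*(-1/26474) + 23058/((70*(16*√2))) = -46185/26474 + 23058/((1120*√2)) = -46185/26474 + 23058*(√2/2240) = -46185/26474 + 1647*√2/160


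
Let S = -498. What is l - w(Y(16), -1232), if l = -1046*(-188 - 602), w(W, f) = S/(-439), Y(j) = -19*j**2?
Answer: 362762762/439 ≈ 8.2634e+5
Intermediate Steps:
w(W, f) = 498/439 (w(W, f) = -498/(-439) = -498*(-1/439) = 498/439)
l = 826340 (l = -1046*(-790) = 826340)
l - w(Y(16), -1232) = 826340 - 1*498/439 = 826340 - 498/439 = 362762762/439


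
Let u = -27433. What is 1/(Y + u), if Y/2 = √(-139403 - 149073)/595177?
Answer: -9717746897238457/266586950631943744785 - 2380708*I*√72119/266586950631943744785 ≈ -3.6452e-5 - 2.3982e-12*I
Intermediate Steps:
Y = 4*I*√72119/595177 (Y = 2*(√(-139403 - 149073)/595177) = 2*(√(-288476)*(1/595177)) = 2*((2*I*√72119)*(1/595177)) = 2*(2*I*√72119/595177) = 4*I*√72119/595177 ≈ 0.0018048*I)
1/(Y + u) = 1/(4*I*√72119/595177 - 27433) = 1/(-27433 + 4*I*√72119/595177)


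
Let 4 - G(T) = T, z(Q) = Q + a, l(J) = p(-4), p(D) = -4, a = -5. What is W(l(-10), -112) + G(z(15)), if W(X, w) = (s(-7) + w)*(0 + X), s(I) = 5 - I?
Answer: 394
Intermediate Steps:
l(J) = -4
W(X, w) = X*(12 + w) (W(X, w) = ((5 - 1*(-7)) + w)*(0 + X) = ((5 + 7) + w)*X = (12 + w)*X = X*(12 + w))
z(Q) = -5 + Q (z(Q) = Q - 5 = -5 + Q)
G(T) = 4 - T
W(l(-10), -112) + G(z(15)) = -4*(12 - 112) + (4 - (-5 + 15)) = -4*(-100) + (4 - 1*10) = 400 + (4 - 10) = 400 - 6 = 394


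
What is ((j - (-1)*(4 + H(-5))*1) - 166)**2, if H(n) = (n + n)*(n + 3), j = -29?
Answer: 29241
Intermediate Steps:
H(n) = 2*n*(3 + n) (H(n) = (2*n)*(3 + n) = 2*n*(3 + n))
((j - (-1)*(4 + H(-5))*1) - 166)**2 = ((-29 - (-1)*(4 + 2*(-5)*(3 - 5))*1) - 166)**2 = ((-29 - (-1)*(4 + 2*(-5)*(-2))*1) - 166)**2 = ((-29 - (-1)*(4 + 20)*1) - 166)**2 = ((-29 - (-1)*24*1) - 166)**2 = ((-29 - (-1)*24) - 166)**2 = ((-29 - 1*(-24)) - 166)**2 = ((-29 + 24) - 166)**2 = (-5 - 166)**2 = (-171)**2 = 29241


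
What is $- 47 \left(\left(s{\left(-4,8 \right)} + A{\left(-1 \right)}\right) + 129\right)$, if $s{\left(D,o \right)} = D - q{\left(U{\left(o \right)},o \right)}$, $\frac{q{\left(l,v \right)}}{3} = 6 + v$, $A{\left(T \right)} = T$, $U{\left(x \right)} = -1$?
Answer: $-3854$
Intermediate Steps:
$q{\left(l,v \right)} = 18 + 3 v$ ($q{\left(l,v \right)} = 3 \left(6 + v\right) = 18 + 3 v$)
$s{\left(D,o \right)} = -18 + D - 3 o$ ($s{\left(D,o \right)} = D - \left(18 + 3 o\right) = -18 + D - 3 o$)
$- 47 \left(\left(s{\left(-4,8 \right)} + A{\left(-1 \right)}\right) + 129\right) = - 47 \left(\left(\left(-18 - 4 - 24\right) - 1\right) + 129\right) = - 47 \left(\left(-46 - 1\right) + 129\right) = - 47 \left(-47 + 129\right) = \left(-47\right) 82 = -3854$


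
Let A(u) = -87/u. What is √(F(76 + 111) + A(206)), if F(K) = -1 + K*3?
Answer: √23746238/206 ≈ 23.655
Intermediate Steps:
F(K) = -1 + 3*K
√(F(76 + 111) + A(206)) = √((-1 + 3*(76 + 111)) - 87/206) = √((-1 + 3*187) - 87*1/206) = √((-1 + 561) - 87/206) = √(560 - 87/206) = √(115273/206) = √23746238/206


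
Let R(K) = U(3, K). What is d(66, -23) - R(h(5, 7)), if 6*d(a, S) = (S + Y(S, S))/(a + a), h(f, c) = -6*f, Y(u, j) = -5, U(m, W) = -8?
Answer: 1577/198 ≈ 7.9646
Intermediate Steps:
d(a, S) = (-5 + S)/(12*a) (d(a, S) = ((S - 5)/(a + a))/6 = ((-5 + S)/((2*a)))/6 = ((-5 + S)*(1/(2*a)))/6 = ((-5 + S)/(2*a))/6 = (-5 + S)/(12*a))
R(K) = -8
d(66, -23) - R(h(5, 7)) = (1/12)*(-5 - 23)/66 - 1*(-8) = (1/12)*(1/66)*(-28) + 8 = -7/198 + 8 = 1577/198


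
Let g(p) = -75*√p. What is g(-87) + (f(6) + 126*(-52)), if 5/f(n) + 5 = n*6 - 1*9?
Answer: -144139/22 - 75*I*√87 ≈ -6551.8 - 699.55*I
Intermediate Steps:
f(n) = 5/(-14 + 6*n) (f(n) = 5/(-5 + (n*6 - 1*9)) = 5/(-5 + (6*n - 9)) = 5/(-5 + (-9 + 6*n)) = 5/(-14 + 6*n))
g(-87) + (f(6) + 126*(-52)) = -75*I*√87 + (5/(2*(-7 + 3*6)) + 126*(-52)) = -75*I*√87 + (5/(2*(-7 + 18)) - 6552) = -75*I*√87 + ((5/2)/11 - 6552) = -75*I*√87 + ((5/2)*(1/11) - 6552) = -75*I*√87 + (5/22 - 6552) = -75*I*√87 - 144139/22 = -144139/22 - 75*I*√87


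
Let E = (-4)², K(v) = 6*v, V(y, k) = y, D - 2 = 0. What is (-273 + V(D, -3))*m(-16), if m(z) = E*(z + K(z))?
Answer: 485632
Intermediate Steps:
D = 2 (D = 2 + 0 = 2)
E = 16
m(z) = 112*z (m(z) = 16*(z + 6*z) = 16*(7*z) = 112*z)
(-273 + V(D, -3))*m(-16) = (-273 + 2)*(112*(-16)) = -271*(-1792) = 485632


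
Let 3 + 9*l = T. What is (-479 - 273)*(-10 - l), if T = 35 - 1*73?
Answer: 36848/9 ≈ 4094.2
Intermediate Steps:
T = -38 (T = 35 - 73 = -38)
l = -41/9 (l = -⅓ + (⅑)*(-38) = -⅓ - 38/9 = -41/9 ≈ -4.5556)
(-479 - 273)*(-10 - l) = (-479 - 273)*(-10 - 1*(-41/9)) = -752*(-10 + 41/9) = -752*(-49/9) = 36848/9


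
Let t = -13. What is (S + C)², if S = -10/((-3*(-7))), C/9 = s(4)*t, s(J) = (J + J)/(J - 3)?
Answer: 386751556/441 ≈ 8.7699e+5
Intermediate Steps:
s(J) = 2*J/(-3 + J) (s(J) = (2*J)/(-3 + J) = 2*J/(-3 + J))
C = -936 (C = 9*((2*4/(-3 + 4))*(-13)) = 9*((2*4/1)*(-13)) = 9*((2*4*1)*(-13)) = 9*(8*(-13)) = 9*(-104) = -936)
S = -10/21 ≈ -0.47619
(S + C)² = (-10/21 - 936)² = (-19666/21)² = 386751556/441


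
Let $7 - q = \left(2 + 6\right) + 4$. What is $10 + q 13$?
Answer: $-55$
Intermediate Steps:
$q = -5$ ($q = 7 - \left(\left(2 + 6\right) + 4\right) = 7 - \left(8 + 4\right) = 7 - 12 = -5$)
$10 + q 13 = 10 - 65 = -55$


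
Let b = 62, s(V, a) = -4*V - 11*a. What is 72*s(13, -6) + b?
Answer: 1070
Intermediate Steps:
s(V, a) = -11*a - 4*V
72*s(13, -6) + b = 72*(-11*(-6) - 4*13) + 62 = 72*(66 - 52) + 62 = 72*14 + 62 = 1008 + 62 = 1070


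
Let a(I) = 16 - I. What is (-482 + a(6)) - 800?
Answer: -1272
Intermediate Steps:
(-482 + a(6)) - 800 = (-482 + (16 - 1*6)) - 800 = (-482 + (16 - 6)) - 800 = (-482 + 10) - 800 = -472 - 800 = -1272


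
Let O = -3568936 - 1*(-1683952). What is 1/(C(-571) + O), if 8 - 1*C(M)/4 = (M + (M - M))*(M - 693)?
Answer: -1/4771928 ≈ -2.0956e-7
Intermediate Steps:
C(M) = 32 - 4*M*(-693 + M) (C(M) = 32 - 4*(M + (M - M))*(M - 693) = 32 - 4*(M + 0)*(-693 + M) = 32 - 4*M*(-693 + M))
O = -1884984 (O = -3568936 + 1683952 = -1884984)
1/(C(-571) + O) = 1/((32 - 4*(-571)**2 + 2772*(-571)) - 1884984) = 1/((32 - 4*326041 - 1582812) - 1884984) = 1/((32 - 1304164 - 1582812) - 1884984) = 1/(-2886944 - 1884984) = 1/(-4771928) = -1/4771928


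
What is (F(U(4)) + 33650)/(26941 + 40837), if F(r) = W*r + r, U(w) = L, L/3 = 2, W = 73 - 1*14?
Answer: 17005/33889 ≈ 0.50179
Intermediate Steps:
W = 59 (W = 73 - 14 = 59)
L = 6 (L = 3*2 = 6)
U(w) = 6
F(r) = 60*r (F(r) = 59*r + r = 60*r)
(F(U(4)) + 33650)/(26941 + 40837) = (60*6 + 33650)/(26941 + 40837) = (360 + 33650)/67778 = 34010*(1/67778) = 17005/33889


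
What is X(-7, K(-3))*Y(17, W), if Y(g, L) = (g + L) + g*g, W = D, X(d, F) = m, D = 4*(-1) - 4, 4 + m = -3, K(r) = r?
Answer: -2086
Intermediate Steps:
m = -7 (m = -4 - 3 = -7)
D = -8 (D = -4 - 4 = -8)
X(d, F) = -7
W = -8
Y(g, L) = L + g + g² (Y(g, L) = (L + g) + g² = L + g + g²)
X(-7, K(-3))*Y(17, W) = -7*(-8 + 17 + 17²) = -7*(-8 + 17 + 289) = -7*298 = -2086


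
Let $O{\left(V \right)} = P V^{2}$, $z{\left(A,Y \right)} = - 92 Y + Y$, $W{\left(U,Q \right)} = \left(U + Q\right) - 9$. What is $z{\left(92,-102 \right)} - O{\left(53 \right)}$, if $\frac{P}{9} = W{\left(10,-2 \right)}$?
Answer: $34563$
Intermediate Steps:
$W{\left(U,Q \right)} = -9 + Q + U$ ($W{\left(U,Q \right)} = \left(Q + U\right) - 9 = -9 + Q + U$)
$P = -9$ ($P = 9 \left(-9 - 2 + 10\right) = 9 \left(-1\right) = -9$)
$z{\left(A,Y \right)} = - 91 Y$
$O{\left(V \right)} = - 9 V^{2}$
$z{\left(92,-102 \right)} - O{\left(53 \right)} = \left(-91\right) \left(-102\right) - - 9 \cdot 53^{2} = 9282 - \left(-9\right) 2809 = 9282 - -25281 = 9282 + 25281 = 34563$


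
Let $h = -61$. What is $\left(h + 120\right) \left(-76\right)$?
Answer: $-4484$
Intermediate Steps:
$\left(h + 120\right) \left(-76\right) = \left(-61 + 120\right) \left(-76\right) = 59 \left(-76\right) = -4484$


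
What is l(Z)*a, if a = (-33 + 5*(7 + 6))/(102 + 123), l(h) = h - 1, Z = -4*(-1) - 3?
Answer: 0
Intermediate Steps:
Z = 1 (Z = 4 - 3 = 1)
l(h) = -1 + h
a = 32/225 (a = (-33 + 5*13)/225 = (-33 + 65)*(1/225) = 32*(1/225) = 32/225 ≈ 0.14222)
l(Z)*a = (-1 + 1)*(32/225) = 0*(32/225) = 0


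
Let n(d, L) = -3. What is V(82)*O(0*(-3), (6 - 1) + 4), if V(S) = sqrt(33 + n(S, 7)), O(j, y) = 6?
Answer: 6*sqrt(30) ≈ 32.863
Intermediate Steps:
V(S) = sqrt(30) (V(S) = sqrt(33 - 3) = sqrt(30))
V(82)*O(0*(-3), (6 - 1) + 4) = sqrt(30)*6 = 6*sqrt(30)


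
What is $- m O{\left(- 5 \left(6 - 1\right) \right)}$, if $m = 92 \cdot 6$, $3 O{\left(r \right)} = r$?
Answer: $4600$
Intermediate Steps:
$O{\left(r \right)} = \frac{r}{3}$
$m = 552$
$- m O{\left(- 5 \left(6 - 1\right) \right)} = - 552 \frac{\left(-5\right) \left(6 - 1\right)}{3} = - 552 \frac{\left(-5\right) 5}{3} = - 552 \cdot \frac{1}{3} \left(-25\right) = - \frac{552 \left(-25\right)}{3} = \left(-1\right) \left(-4600\right) = 4600$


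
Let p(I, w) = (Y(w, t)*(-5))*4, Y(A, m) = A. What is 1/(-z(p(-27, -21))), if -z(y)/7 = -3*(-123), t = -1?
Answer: 1/2583 ≈ 0.00038715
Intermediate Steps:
p(I, w) = -20*w (p(I, w) = (w*(-5))*4 = -5*w*4 = -20*w)
z(y) = -2583 (z(y) = -(-21)*(-123) = -7*369 = -2583)
1/(-z(p(-27, -21))) = 1/(-1*(-2583)) = 1/2583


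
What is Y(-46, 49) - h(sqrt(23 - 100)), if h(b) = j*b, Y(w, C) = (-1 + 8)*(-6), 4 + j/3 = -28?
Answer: -42 + 96*I*sqrt(77) ≈ -42.0 + 842.4*I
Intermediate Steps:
j = -96 (j = -12 + 3*(-28) = -12 - 84 = -96)
Y(w, C) = -42 (Y(w, C) = 7*(-6) = -42)
h(b) = -96*b
Y(-46, 49) - h(sqrt(23 - 100)) = -42 - (-96)*sqrt(23 - 100) = -42 - (-96)*sqrt(-77) = -42 - (-96)*I*sqrt(77) = -42 + 96*I*sqrt(77)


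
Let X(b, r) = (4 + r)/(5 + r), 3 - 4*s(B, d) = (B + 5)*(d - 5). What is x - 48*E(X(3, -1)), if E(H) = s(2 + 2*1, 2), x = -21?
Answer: -381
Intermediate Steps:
s(B, d) = ¾ - (-5 + d)*(5 + B)/4 (s(B, d) = ¾ - (B + 5)*(d - 5)/4 = ¾ - (5 + B)*(-5 + d)/4 = ¾ - (-5 + d)*(5 + B)/4)
X(b, r) = (4 + r)/(5 + r)
E(H) = 15/2 (E(H) = 7 - 5/4*2 + 5*(2 + 2*1)/4 - ¼*(2 + 2*1)*2 = 7 - 5/2 + 5*(2 + 2)/4 - ¼*(2 + 2)*2 = 7 - 5/2 + (5/4)*4 - ¼*4*2 = 7 - 5/2 + 5 - 2 = 15/2)
x - 48*E(X(3, -1)) = -21 - 48*15/2 = -21 - 360 = -381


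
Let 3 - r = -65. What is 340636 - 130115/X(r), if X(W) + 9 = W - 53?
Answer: 1913701/6 ≈ 3.1895e+5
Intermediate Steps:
r = 68 (r = 3 - 1*(-65) = 3 + 65 = 68)
X(W) = -62 + W (X(W) = -9 + (W - 53) = -9 + (-53 + W) = -62 + W)
340636 - 130115/X(r) = 340636 - 130115/(-62 + 68) = 340636 - 130115/6 = 1913701/6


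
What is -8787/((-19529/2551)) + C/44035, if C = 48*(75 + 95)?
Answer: 197446386387/171991903 ≈ 1148.0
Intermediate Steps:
C = 8160 (C = 48*170 = 8160)
-8787/((-19529/2551)) + C/44035 = -8787/((-19529/2551)) + 8160/44035 = -8787/((-19529*1/2551)) + 8160*(1/44035) = -8787/(-19529/2551) + 1632/8807 = -8787*(-2551/19529) + 1632/8807 = 22415637/19529 + 1632/8807 = 197446386387/171991903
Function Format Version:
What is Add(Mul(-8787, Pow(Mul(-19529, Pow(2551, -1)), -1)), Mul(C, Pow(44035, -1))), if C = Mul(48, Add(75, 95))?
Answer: Rational(197446386387, 171991903) ≈ 1148.0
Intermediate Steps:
C = 8160 (C = Mul(48, 170) = 8160)
Add(Mul(-8787, Pow(Mul(-19529, Pow(2551, -1)), -1)), Mul(C, Pow(44035, -1))) = Add(Mul(-8787, Pow(Mul(-19529, Pow(2551, -1)), -1)), Mul(8160, Pow(44035, -1))) = Add(Mul(-8787, Pow(Mul(-19529, Rational(1, 2551)), -1)), Mul(8160, Rational(1, 44035))) = Add(Mul(-8787, Pow(Rational(-19529, 2551), -1)), Rational(1632, 8807)) = Add(Mul(-8787, Rational(-2551, 19529)), Rational(1632, 8807)) = Add(Rational(22415637, 19529), Rational(1632, 8807)) = Rational(197446386387, 171991903)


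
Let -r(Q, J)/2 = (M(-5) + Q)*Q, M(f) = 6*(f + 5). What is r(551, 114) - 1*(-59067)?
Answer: -548135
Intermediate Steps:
M(f) = 30 + 6*f (M(f) = 6*(5 + f) = 30 + 6*f)
r(Q, J) = -2*Q² (r(Q, J) = -2*((30 + 6*(-5)) + Q)*Q = -2*((30 - 30) + Q)*Q = -2*(0 + Q)*Q = -2*Q*Q = -2*Q²)
r(551, 114) - 1*(-59067) = -2*551² - 1*(-59067) = -2*303601 + 59067 = -607202 + 59067 = -548135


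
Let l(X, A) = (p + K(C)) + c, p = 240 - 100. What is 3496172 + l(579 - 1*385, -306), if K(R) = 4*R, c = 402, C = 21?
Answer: 3496798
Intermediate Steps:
p = 140
l(X, A) = 626 (l(X, A) = (140 + 4*21) + 402 = (140 + 84) + 402 = 224 + 402 = 626)
3496172 + l(579 - 1*385, -306) = 3496172 + 626 = 3496798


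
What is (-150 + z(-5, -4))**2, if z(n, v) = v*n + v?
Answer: 17956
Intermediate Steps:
z(n, v) = v + n*v (z(n, v) = n*v + v = v + n*v)
(-150 + z(-5, -4))**2 = (-150 - 4*(1 - 5))**2 = (-150 - 4*(-4))**2 = (-150 + 16)**2 = (-134)**2 = 17956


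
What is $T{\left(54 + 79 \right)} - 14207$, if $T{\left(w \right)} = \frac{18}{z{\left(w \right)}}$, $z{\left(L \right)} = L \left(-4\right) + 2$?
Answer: $- \frac{3764864}{265} \approx -14207.0$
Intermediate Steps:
$z{\left(L \right)} = 2 - 4 L$ ($z{\left(L \right)} = - 4 L + 2 = 2 - 4 L$)
$T{\left(w \right)} = \frac{18}{2 - 4 w}$
$T{\left(54 + 79 \right)} - 14207 = - \frac{9}{-1 + 2 \left(54 + 79\right)} - 14207 = - \frac{9}{-1 + 2 \cdot 133} - 14207 = - \frac{9}{-1 + 266} - 14207 = - \frac{9}{265} - 14207 = - \frac{3764864}{265}$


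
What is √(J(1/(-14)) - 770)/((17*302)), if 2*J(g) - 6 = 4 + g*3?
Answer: I*√149961/71876 ≈ 0.0053877*I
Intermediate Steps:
J(g) = 5 + 3*g/2 (J(g) = 3 + (4 + g*3)/2 = 3 + (4 + 3*g)/2 = 3 + (2 + 3*g/2) = 5 + 3*g/2)
√(J(1/(-14)) - 770)/((17*302)) = √((5 + (3/2)/(-14)) - 770)/((17*302)) = √((5 + (3/2)*(-1/14)) - 770)/5134 = √((5 - 3/28) - 770)*(1/5134) = √(137/28 - 770)*(1/5134) = √(-21423/28)*(1/5134) = (I*√149961/14)*(1/5134) = I*√149961/71876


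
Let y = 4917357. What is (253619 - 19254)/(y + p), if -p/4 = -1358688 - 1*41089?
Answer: 46873/2103293 ≈ 0.022286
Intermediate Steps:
p = 5599108 (p = -4*(-1358688 - 1*41089) = -4*(-1358688 - 41089) = -4*(-1399777) = 5599108)
(253619 - 19254)/(y + p) = (253619 - 19254)/(4917357 + 5599108) = 234365/10516465 = 234365*(1/10516465) = 46873/2103293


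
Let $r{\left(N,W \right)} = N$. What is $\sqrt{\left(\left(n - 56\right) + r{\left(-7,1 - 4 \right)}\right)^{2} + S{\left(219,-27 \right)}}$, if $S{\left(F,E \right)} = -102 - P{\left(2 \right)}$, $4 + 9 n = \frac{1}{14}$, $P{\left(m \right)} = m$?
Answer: $\frac{\sqrt{62236945}}{126} \approx 62.611$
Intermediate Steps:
$n = - \frac{55}{126}$ ($n = - \frac{4}{9} + \frac{1}{9 \cdot 14} = - \frac{4}{9} + \frac{1}{9} \cdot \frac{1}{14} = - \frac{4}{9} + \frac{1}{126} = - \frac{55}{126} \approx -0.43651$)
$S{\left(F,E \right)} = -104$ ($S{\left(F,E \right)} = -102 - 2 = -104$)
$\sqrt{\left(\left(n - 56\right) + r{\left(-7,1 - 4 \right)}\right)^{2} + S{\left(219,-27 \right)}} = \sqrt{\left(\left(- \frac{55}{126} - 56\right) - 7\right)^{2} - 104} = \sqrt{\left(- \frac{7111}{126} - 7\right)^{2} - 104} = \sqrt{\left(- \frac{7993}{126}\right)^{2} - 104} = \sqrt{\frac{63888049}{15876} - 104} = \sqrt{\frac{62236945}{15876}} = \frac{\sqrt{62236945}}{126}$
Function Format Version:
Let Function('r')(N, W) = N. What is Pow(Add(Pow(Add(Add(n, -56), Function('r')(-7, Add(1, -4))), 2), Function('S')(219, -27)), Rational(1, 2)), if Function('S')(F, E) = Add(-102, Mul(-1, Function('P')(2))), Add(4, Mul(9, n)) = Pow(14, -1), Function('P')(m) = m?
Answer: Mul(Rational(1, 126), Pow(62236945, Rational(1, 2))) ≈ 62.611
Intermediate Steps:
n = Rational(-55, 126) (n = Add(Rational(-4, 9), Mul(Rational(1, 9), Pow(14, -1))) = Add(Rational(-4, 9), Mul(Rational(1, 9), Rational(1, 14))) = Add(Rational(-4, 9), Rational(1, 126)) = Rational(-55, 126) ≈ -0.43651)
Function('S')(F, E) = -104 (Function('S')(F, E) = Add(-102, Mul(-1, 2)) = Add(-102, -2) = -104)
Pow(Add(Pow(Add(Add(n, -56), Function('r')(-7, Add(1, -4))), 2), Function('S')(219, -27)), Rational(1, 2)) = Pow(Add(Pow(Add(Add(Rational(-55, 126), -56), -7), 2), -104), Rational(1, 2)) = Pow(Add(Pow(Add(Rational(-7111, 126), -7), 2), -104), Rational(1, 2)) = Pow(Add(Pow(Rational(-7993, 126), 2), -104), Rational(1, 2)) = Pow(Add(Rational(63888049, 15876), -104), Rational(1, 2)) = Pow(Rational(62236945, 15876), Rational(1, 2)) = Mul(Rational(1, 126), Pow(62236945, Rational(1, 2)))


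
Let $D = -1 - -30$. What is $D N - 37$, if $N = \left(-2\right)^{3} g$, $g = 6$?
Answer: $-1429$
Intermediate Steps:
$D = 29$ ($D = -1 + 30 = 29$)
$N = -48$ ($N = \left(-2\right)^{3} \cdot 6 = \left(-8\right) 6 = -48$)
$D N - 37 = 29 \left(-48\right) - 37 = -1392 - 37 = -1429$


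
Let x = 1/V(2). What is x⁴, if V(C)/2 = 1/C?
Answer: 1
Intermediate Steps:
V(C) = 2/C
x = 1 (x = 1/(2/2) = 1/(2*(½)) = 1/1 = 1)
x⁴ = 1⁴ = 1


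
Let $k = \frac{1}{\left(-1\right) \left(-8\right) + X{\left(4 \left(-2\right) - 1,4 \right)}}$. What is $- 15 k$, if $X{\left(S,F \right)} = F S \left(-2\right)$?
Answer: $- \frac{3}{16} \approx -0.1875$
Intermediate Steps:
$X{\left(S,F \right)} = - 2 F S$
$k = \frac{1}{80}$ ($k = \frac{1}{\left(-1\right) \left(-8\right) - 8 \left(4 \left(-2\right) - 1\right)} = \frac{1}{8 - 8 \left(-8 - 1\right)} = \frac{1}{8 - 8 \left(-9\right)} = \frac{1}{8 + 72} = \frac{1}{80} \approx 0.0125$)
$- 15 k = \left(-15\right) \frac{1}{80} = - \frac{3}{16}$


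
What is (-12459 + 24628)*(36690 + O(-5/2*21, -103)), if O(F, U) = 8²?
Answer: 447259426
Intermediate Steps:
O(F, U) = 64
(-12459 + 24628)*(36690 + O(-5/2*21, -103)) = (-12459 + 24628)*(36690 + 64) = 12169*36754 = 447259426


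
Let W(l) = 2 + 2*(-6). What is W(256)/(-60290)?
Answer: 1/6029 ≈ 0.00016587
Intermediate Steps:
W(l) = -10 (W(l) = 2 - 12 = -10)
W(256)/(-60290) = -10/(-60290) = -10*(-1/60290) = 1/6029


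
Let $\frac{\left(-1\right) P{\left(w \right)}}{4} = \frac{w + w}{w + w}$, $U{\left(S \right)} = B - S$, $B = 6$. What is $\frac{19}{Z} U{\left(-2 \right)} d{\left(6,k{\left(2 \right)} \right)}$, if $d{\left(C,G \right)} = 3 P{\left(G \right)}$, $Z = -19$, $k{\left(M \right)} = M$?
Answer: $96$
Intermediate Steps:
$U{\left(S \right)} = 6 - S$
$P{\left(w \right)} = -4$ ($P{\left(w \right)} = - 4 \frac{w + w}{w + w} = - 4 \frac{2 w}{2 w} = - 4 \cdot 2 w \frac{1}{2 w} = \left(-4\right) 1 = -4$)
$d{\left(C,G \right)} = -12$ ($d{\left(C,G \right)} = 3 \left(-4\right) = -12$)
$\frac{19}{Z} U{\left(-2 \right)} d{\left(6,k{\left(2 \right)} \right)} = \frac{19}{-19} \left(6 - -2\right) \left(-12\right) = 19 \left(- \frac{1}{19}\right) \left(6 + 2\right) \left(-12\right) = \left(-1\right) 8 \left(-12\right) = \left(-8\right) \left(-12\right) = 96$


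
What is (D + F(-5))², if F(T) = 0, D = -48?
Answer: 2304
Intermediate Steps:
(D + F(-5))² = (-48 + 0)² = (-48)² = 2304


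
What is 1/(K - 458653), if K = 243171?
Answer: -1/215482 ≈ -4.6408e-6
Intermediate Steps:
1/(K - 458653) = 1/(243171 - 458653) = 1/(-215482) = -1/215482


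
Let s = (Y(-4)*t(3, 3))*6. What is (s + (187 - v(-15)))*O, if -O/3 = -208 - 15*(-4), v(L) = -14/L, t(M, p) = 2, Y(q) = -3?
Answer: 333148/5 ≈ 66630.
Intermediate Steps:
O = 444 (O = -3*(-208 - 15*(-4)) = -3*(-208 + 60) = -3*(-148) = 444)
s = -36 (s = -3*2*6 = -6*6 = -36)
(s + (187 - v(-15)))*O = (-36 + (187 - (-14)/(-15)))*444 = (-36 + (187 - (-14)*(-1)/15))*444 = (-36 + (187 - 1*14/15))*444 = (-36 + (187 - 14/15))*444 = (-36 + 2791/15)*444 = (2251/15)*444 = 333148/5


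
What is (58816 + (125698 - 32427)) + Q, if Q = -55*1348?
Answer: 77947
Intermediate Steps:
Q = -74140
(58816 + (125698 - 32427)) + Q = (58816 + (125698 - 32427)) - 74140 = (58816 + 93271) - 74140 = 152087 - 74140 = 77947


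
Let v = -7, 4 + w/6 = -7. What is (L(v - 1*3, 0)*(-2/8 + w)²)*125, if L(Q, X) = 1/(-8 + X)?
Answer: -8778125/128 ≈ -68579.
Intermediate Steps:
w = -66 (w = -24 + 6*(-7) = -24 - 42 = -66)
(L(v - 1*3, 0)*(-2/8 + w)²)*125 = ((-2/8 - 66)²/(-8 + 0))*125 = ((-2*⅛ - 66)²/(-8))*125 = -(-¼ - 66)²/8*125 = -(-265/4)²/8*125 = -⅛*70225/16*125 = -70225/128*125 = -8778125/128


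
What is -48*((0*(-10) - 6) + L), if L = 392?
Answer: -18528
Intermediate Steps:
-48*((0*(-10) - 6) + L) = -48*((0*(-10) - 6) + 392) = -48*((0 - 6) + 392) = -48*(-6 + 392) = -48*386 = -18528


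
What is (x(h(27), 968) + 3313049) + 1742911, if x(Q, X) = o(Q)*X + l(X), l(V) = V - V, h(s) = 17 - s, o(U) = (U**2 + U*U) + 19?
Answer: 5267952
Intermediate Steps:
o(U) = 19 + 2*U**2 (o(U) = (U**2 + U**2) + 19 = 2*U**2 + 19 = 19 + 2*U**2)
l(V) = 0
x(Q, X) = X*(19 + 2*Q**2) (x(Q, X) = (19 + 2*Q**2)*X + 0 = X*(19 + 2*Q**2) + 0 = X*(19 + 2*Q**2))
(x(h(27), 968) + 3313049) + 1742911 = (968*(19 + 2*(17 - 1*27)**2) + 3313049) + 1742911 = (968*(19 + 2*(17 - 27)**2) + 3313049) + 1742911 = (968*(19 + 2*(-10)**2) + 3313049) + 1742911 = (968*(19 + 2*100) + 3313049) + 1742911 = (968*(19 + 200) + 3313049) + 1742911 = (968*219 + 3313049) + 1742911 = (211992 + 3313049) + 1742911 = 3525041 + 1742911 = 5267952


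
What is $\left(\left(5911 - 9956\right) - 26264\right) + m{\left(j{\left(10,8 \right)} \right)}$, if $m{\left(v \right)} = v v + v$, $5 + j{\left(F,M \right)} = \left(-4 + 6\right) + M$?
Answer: $-30279$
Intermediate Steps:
$j{\left(F,M \right)} = -3 + M$ ($j{\left(F,M \right)} = -5 + \left(\left(-4 + 6\right) + M\right) = -5 + \left(2 + M\right) = -3 + M$)
$m{\left(v \right)} = v + v^{2}$ ($m{\left(v \right)} = v^{2} + v = v + v^{2}$)
$\left(\left(5911 - 9956\right) - 26264\right) + m{\left(j{\left(10,8 \right)} \right)} = \left(\left(5911 - 9956\right) - 26264\right) + \left(-3 + 8\right) \left(1 + \left(-3 + 8\right)\right) = \left(-4045 - 26264\right) + 5 \left(1 + 5\right) = -30309 + 5 \cdot 6 = -30309 + 30 = -30279$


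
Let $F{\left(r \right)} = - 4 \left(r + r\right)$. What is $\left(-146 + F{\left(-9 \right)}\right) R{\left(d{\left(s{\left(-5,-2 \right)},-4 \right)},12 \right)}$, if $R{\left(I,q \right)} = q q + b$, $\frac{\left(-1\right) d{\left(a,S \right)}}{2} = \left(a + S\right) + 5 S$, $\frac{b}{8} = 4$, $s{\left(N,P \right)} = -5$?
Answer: $-13024$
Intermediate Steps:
$b = 32$ ($b = 8 \cdot 4 = 32$)
$d{\left(a,S \right)} = - 12 S - 2 a$ ($d{\left(a,S \right)} = - 2 \left(\left(a + S\right) + 5 S\right) = - 2 \left(\left(S + a\right) + 5 S\right) = - 2 \left(a + 6 S\right) = - 12 S - 2 a$)
$R{\left(I,q \right)} = 32 + q^{2}$ ($R{\left(I,q \right)} = q q + 32 = q^{2} + 32 = 32 + q^{2}$)
$F{\left(r \right)} = - 8 r$ ($F{\left(r \right)} = - 4 \cdot 2 r = - 8 r$)
$\left(-146 + F{\left(-9 \right)}\right) R{\left(d{\left(s{\left(-5,-2 \right)},-4 \right)},12 \right)} = \left(-146 - -72\right) \left(32 + 12^{2}\right) = \left(-146 + 72\right) \left(32 + 144\right) = \left(-74\right) 176 = -13024$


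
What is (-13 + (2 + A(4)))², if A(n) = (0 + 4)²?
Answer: 25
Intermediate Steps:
A(n) = 16 (A(n) = 4² = 16)
(-13 + (2 + A(4)))² = (-13 + (2 + 16))² = (-13 + 18)² = 5² = 25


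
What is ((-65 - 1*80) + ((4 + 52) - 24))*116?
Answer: -13108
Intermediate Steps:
((-65 - 1*80) + ((4 + 52) - 24))*116 = ((-65 - 80) + (56 - 24))*116 = (-145 + 32)*116 = -113*116 = -13108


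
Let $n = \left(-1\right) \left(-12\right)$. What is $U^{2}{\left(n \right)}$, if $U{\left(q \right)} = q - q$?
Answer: $0$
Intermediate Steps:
$n = 12$
$U{\left(q \right)} = 0$
$U^{2}{\left(n \right)} = 0^{2} = 0$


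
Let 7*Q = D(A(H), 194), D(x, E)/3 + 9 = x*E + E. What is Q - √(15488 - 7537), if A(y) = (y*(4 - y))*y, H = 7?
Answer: -84999/7 - √7951 ≈ -12232.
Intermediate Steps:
A(y) = y²*(4 - y)
D(x, E) = -27 + 3*E + 3*E*x (D(x, E) = -27 + 3*(x*E + E) = -27 + 3*(E*x + E) = -27 + 3*(E + E*x) = -27 + (3*E + 3*E*x) = -27 + 3*E + 3*E*x)
Q = -84999/7 (Q = (-27 + 3*194 + 3*194*(7²*(4 - 1*7)))/7 = (-27 + 582 + 3*194*(49*(4 - 7)))/7 = (-27 + 582 + 3*194*(49*(-3)))/7 = (-27 + 582 + 3*194*(-147))/7 = (-27 + 582 - 85554)/7 = (⅐)*(-84999) = -84999/7 ≈ -12143.)
Q - √(15488 - 7537) = -84999/7 - √(15488 - 7537) = -84999/7 - √7951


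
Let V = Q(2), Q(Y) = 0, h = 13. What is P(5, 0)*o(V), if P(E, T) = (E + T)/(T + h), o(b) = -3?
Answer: -15/13 ≈ -1.1538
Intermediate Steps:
V = 0
P(E, T) = (E + T)/(13 + T) (P(E, T) = (E + T)/(T + 13) = (E + T)/(13 + T))
P(5, 0)*o(V) = ((5 + 0)/(13 + 0))*(-3) = (5/13)*(-3) = -15/13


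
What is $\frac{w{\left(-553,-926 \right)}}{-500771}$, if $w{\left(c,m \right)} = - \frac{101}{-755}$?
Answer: $- \frac{101}{378082105} \approx -2.6714 \cdot 10^{-7}$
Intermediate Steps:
$w{\left(c,m \right)} = \frac{101}{755}$ ($w{\left(c,m \right)} = \left(-101\right) \left(- \frac{1}{755}\right) = \frac{101}{755}$)
$\frac{w{\left(-553,-926 \right)}}{-500771} = \frac{101}{755 \left(-500771\right)} = \frac{101}{755} \left(- \frac{1}{500771}\right) = - \frac{101}{378082105}$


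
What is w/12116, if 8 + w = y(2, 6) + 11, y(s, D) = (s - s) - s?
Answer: 1/12116 ≈ 8.2535e-5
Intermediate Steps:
y(s, D) = -s (y(s, D) = 0 - s = -s)
w = 1 (w = -8 + (-1*2 + 11) = -8 + (-2 + 11) = -8 + 9 = 1)
w/12116 = 1/12116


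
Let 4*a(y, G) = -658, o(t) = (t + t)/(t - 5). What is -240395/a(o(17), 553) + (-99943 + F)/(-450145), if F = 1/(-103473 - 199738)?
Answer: 65632475684704496/44904853230755 ≈ 1461.6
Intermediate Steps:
o(t) = 2*t/(-5 + t) (o(t) = (2*t)/(-5 + t) = 2*t/(-5 + t))
F = -1/303211 (F = 1/(-303211) = -1/303211 ≈ -3.2980e-6)
a(y, G) = -329/2 (a(y, G) = (1/4)*(-658) = -329/2)
-240395/a(o(17), 553) + (-99943 + F)/(-450145) = -240395/(-329/2) + (-99943 - 1/303211)/(-450145) = -240395*(-2/329) - 30303816974/303211*(-1/450145) = 480790/329 + 30303816974/136488915595 = 65632475684704496/44904853230755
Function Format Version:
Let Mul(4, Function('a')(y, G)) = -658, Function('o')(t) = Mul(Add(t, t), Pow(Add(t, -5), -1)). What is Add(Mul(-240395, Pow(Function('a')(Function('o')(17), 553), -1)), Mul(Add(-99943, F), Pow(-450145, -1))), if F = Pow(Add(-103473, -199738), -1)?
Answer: Rational(65632475684704496, 44904853230755) ≈ 1461.6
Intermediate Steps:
Function('o')(t) = Mul(2, t, Pow(Add(-5, t), -1)) (Function('o')(t) = Mul(Mul(2, t), Pow(Add(-5, t), -1)) = Mul(2, t, Pow(Add(-5, t), -1)))
F = Rational(-1, 303211) (F = Pow(-303211, -1) = Rational(-1, 303211) ≈ -3.2980e-6)
Function('a')(y, G) = Rational(-329, 2) (Function('a')(y, G) = Mul(Rational(1, 4), -658) = Rational(-329, 2))
Add(Mul(-240395, Pow(Function('a')(Function('o')(17), 553), -1)), Mul(Add(-99943, F), Pow(-450145, -1))) = Add(Mul(-240395, Pow(Rational(-329, 2), -1)), Mul(Add(-99943, Rational(-1, 303211)), Pow(-450145, -1))) = Add(Mul(-240395, Rational(-2, 329)), Mul(Rational(-30303816974, 303211), Rational(-1, 450145))) = Add(Rational(480790, 329), Rational(30303816974, 136488915595)) = Rational(65632475684704496, 44904853230755)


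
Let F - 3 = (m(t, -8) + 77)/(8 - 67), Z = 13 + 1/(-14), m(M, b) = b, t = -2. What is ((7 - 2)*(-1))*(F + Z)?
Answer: -60955/826 ≈ -73.795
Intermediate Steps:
Z = 181/14 (Z = 13 - 1/14 = 181/14 ≈ 12.929)
F = 108/59 (F = 3 + (-8 + 77)/(8 - 67) = 3 + 69/(-59) = 3 + 69*(-1/59) = 3 - 69/59 = 108/59 ≈ 1.8305)
((7 - 2)*(-1))*(F + Z) = ((7 - 2)*(-1))*(108/59 + 181/14) = (5*(-1))*(12191/826) = -5*12191/826 = -60955/826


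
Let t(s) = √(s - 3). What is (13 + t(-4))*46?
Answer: 598 + 46*I*√7 ≈ 598.0 + 121.7*I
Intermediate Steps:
t(s) = √(-3 + s)
(13 + t(-4))*46 = (13 + √(-3 - 4))*46 = (13 + √(-7))*46 = (13 + I*√7)*46 = 598 + 46*I*√7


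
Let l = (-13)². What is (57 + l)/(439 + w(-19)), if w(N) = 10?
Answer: 226/449 ≈ 0.50334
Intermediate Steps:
l = 169
(57 + l)/(439 + w(-19)) = (57 + 169)/(439 + 10) = 226/449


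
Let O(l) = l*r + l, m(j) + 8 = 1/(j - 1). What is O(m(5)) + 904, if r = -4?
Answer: 3709/4 ≈ 927.25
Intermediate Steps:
m(j) = -8 + 1/(-1 + j) (m(j) = -8 + 1/(j - 1) = -8 + 1/(-1 + j))
O(l) = -3*l (O(l) = l*(-4) + l = -4*l + l = -3*l)
O(m(5)) + 904 = -3*(9 - 8*5)/(-1 + 5) + 904 = -3*(9 - 40)/4 + 904 = -3*(-31)/4 + 904 = -3*(-31/4) + 904 = 93/4 + 904 = 3709/4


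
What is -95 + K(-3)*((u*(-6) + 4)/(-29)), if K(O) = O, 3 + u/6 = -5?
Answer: -1879/29 ≈ -64.793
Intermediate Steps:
u = -48 (u = -18 + 6*(-5) = -18 - 30 = -48)
-95 + K(-3)*((u*(-6) + 4)/(-29)) = -95 - 3*(-48*(-6) + 4)/(-29) = -95 - 3*(288 + 4)*(-1)/29 = -95 - 876*(-1)/29 = -95 - 3*(-292/29) = -95 + 876/29 = -1879/29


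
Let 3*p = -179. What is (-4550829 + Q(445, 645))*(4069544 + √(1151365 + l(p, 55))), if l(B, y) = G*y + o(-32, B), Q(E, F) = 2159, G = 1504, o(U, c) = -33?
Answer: -18511012706480 - 9097340*√308513 ≈ -1.8516e+13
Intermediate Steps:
p = -179/3 (p = (⅓)*(-179) = -179/3 ≈ -59.667)
l(B, y) = -33 + 1504*y (l(B, y) = 1504*y - 33 = -33 + 1504*y)
(-4550829 + Q(445, 645))*(4069544 + √(1151365 + l(p, 55))) = (-4550829 + 2159)*(4069544 + √(1151365 + (-33 + 1504*55))) = -4548670*(4069544 + √(1151365 + (-33 + 82720))) = -4548670*(4069544 + √(1151365 + 82687)) = -4548670*(4069544 + √1234052) = -4548670*(4069544 + 2*√308513) = -18511012706480 - 9097340*√308513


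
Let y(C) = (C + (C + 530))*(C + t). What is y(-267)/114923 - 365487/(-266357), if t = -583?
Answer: 42908476301/30610545511 ≈ 1.4018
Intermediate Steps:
y(C) = (-583 + C)*(530 + 2*C) (y(C) = (C + (C + 530))*(C - 583) = (C + (530 + C))*(-583 + C) = (530 + 2*C)*(-583 + C) = (-583 + C)*(530 + 2*C))
y(-267)/114923 - 365487/(-266357) = (-308990 - 636*(-267) + 2*(-267)²)/114923 - 365487/(-266357) = (-308990 + 169812 + 2*71289)*(1/114923) - 365487*(-1/266357) = (-308990 + 169812 + 142578)*(1/114923) + 365487/266357 = 3400*(1/114923) + 365487/266357 = 3400/114923 + 365487/266357 = 42908476301/30610545511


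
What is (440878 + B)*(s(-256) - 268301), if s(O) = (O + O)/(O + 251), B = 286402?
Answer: -195055477808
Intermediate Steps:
s(O) = 2*O/(251 + O) (s(O) = (2*O)/(251 + O) = 2*O/(251 + O))
(440878 + B)*(s(-256) - 268301) = (440878 + 286402)*(2*(-256)/(251 - 256) - 268301) = 727280*(2*(-256)/(-5) - 268301) = 727280*(2*(-256)*(-⅕) - 268301) = 727280*(512/5 - 268301) = 727280*(-1340993/5) = -195055477808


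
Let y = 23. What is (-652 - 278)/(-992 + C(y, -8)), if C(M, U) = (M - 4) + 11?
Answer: 465/481 ≈ 0.96674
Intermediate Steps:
C(M, U) = 7 + M (C(M, U) = (-4 + M) + 11 = 7 + M)
(-652 - 278)/(-992 + C(y, -8)) = (-652 - 278)/(-992 + (7 + 23)) = -930/(-992 + 30) = -930/(-962) = -930*(-1/962) = 465/481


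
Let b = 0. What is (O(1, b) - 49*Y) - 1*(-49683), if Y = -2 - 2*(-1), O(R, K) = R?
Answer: 49684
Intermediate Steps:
Y = 0 (Y = -2 + 2 = 0)
(O(1, b) - 49*Y) - 1*(-49683) = (1 - 49*0) - 1*(-49683) = (1 + 0) + 49683 = 1 + 49683 = 49684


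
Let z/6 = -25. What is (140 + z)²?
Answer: 100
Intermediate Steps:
z = -150 (z = 6*(-25) = -150)
(140 + z)² = (140 - 150)² = (-10)² = 100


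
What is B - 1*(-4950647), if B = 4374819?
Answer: 9325466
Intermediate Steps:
B - 1*(-4950647) = 4374819 - 1*(-4950647) = 4374819 + 4950647 = 9325466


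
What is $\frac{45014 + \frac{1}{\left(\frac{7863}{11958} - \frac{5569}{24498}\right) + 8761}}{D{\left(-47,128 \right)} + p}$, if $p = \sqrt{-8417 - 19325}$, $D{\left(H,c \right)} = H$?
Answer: $- \frac{452510234023861093}{6406108163457233} - \frac{9627877319656619 i \sqrt{27742}}{6406108163457233} \approx -70.637 - 250.33 i$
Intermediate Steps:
$p = i \sqrt{27742}$ ($p = \sqrt{-27742} = i \sqrt{27742} \approx 166.56 i$)
$\frac{45014 + \frac{1}{\left(\frac{7863}{11958} - \frac{5569}{24498}\right) + 8761}}{D{\left(-47,128 \right)} + p} = \frac{45014 + \frac{1}{\left(\frac{7863}{11958} - \frac{5569}{24498}\right) + 8761}}{-47 + i \sqrt{27742}} = \frac{45014 + \frac{1}{\left(7863 \cdot \frac{1}{11958} - \frac{5569}{24498}\right) + 8761}}{-47 + i \sqrt{27742}} = \frac{45014 + \frac{1}{\left(\frac{2621}{3986} - \frac{5569}{24498}\right) + 8761}}{-47 + i \sqrt{27742}} = \frac{45014 + \frac{1}{\frac{10502806}{24412257} + 8761}}{-47 + i \sqrt{27742}} = \frac{45014 + \frac{1}{\frac{213886286383}{24412257}}}{-47 + i \sqrt{27742}} = \frac{45014 + \frac{24412257}{213886286383}}{-47 + i \sqrt{27742}} = \frac{9627877319656619}{213886286383 \left(-47 + i \sqrt{27742}\right)}$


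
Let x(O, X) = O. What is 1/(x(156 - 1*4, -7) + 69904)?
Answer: 1/70056 ≈ 1.4274e-5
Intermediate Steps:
1/(x(156 - 1*4, -7) + 69904) = 1/((156 - 1*4) + 69904) = 1/((156 - 4) + 69904) = 1/(152 + 69904) = 1/70056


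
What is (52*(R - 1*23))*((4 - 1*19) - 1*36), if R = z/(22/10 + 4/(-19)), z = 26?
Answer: 1659268/63 ≈ 26338.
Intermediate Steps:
R = 2470/189 (R = 26/(22/10 + 4/(-19)) = 26/(22*(1/10) + 4*(-1/19)) = 26/(11/5 - 4/19) = 26/(189/95) = 26*(95/189) = 2470/189 ≈ 13.069)
(52*(R - 1*23))*((4 - 1*19) - 1*36) = (52*(2470/189 - 1*23))*((4 - 1*19) - 1*36) = (52*(2470/189 - 23))*((4 - 19) - 36) = (52*(-1877/189))*(-15 - 36) = -97604/189*(-51) = 1659268/63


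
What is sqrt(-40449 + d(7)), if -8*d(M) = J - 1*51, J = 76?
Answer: I*sqrt(647234)/4 ≈ 201.13*I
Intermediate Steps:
d(M) = -25/8 (d(M) = -(76 - 1*51)/8 = -(76 - 51)/8 = -1/8*25 = -25/8)
sqrt(-40449 + d(7)) = sqrt(-40449 - 25/8) = sqrt(-323617/8) = I*sqrt(647234)/4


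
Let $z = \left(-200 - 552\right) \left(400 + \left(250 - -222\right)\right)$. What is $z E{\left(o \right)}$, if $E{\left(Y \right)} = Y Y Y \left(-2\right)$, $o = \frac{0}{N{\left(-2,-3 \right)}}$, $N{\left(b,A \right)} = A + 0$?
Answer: $0$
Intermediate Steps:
$N{\left(b,A \right)} = A$
$o = 0$ ($o = \frac{0}{-3} = 0 \left(- \frac{1}{3}\right) = 0$)
$E{\left(Y \right)} = - 2 Y^{3}$ ($E{\left(Y \right)} = Y Y^{2} \left(-2\right) = Y^{3} \left(-2\right) = - 2 Y^{3}$)
$z = -655744$ ($z = - 752 \left(400 + \left(250 + 222\right)\right) = - 752 \left(400 + 472\right) = \left(-752\right) 872 = -655744$)
$z E{\left(o \right)} = - 655744 \left(- 2 \cdot 0^{3}\right) = - 655744 \left(\left(-2\right) 0\right) = \left(-655744\right) 0 = 0$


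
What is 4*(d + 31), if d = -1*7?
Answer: 96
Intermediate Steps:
d = -7
4*(d + 31) = 4*(-7 + 31) = 4*24 = 96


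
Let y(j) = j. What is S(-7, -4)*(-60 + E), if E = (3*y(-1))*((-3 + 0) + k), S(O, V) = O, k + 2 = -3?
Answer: 252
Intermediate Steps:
k = -5 (k = -2 - 3 = -5)
E = 24 (E = (3*(-1))*((-3 + 0) - 5) = -3*(-3 - 5) = -3*(-8) = 24)
S(-7, -4)*(-60 + E) = -7*(-60 + 24) = -7*(-36) = 252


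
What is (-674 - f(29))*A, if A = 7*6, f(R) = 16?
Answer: -28980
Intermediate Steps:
A = 42
(-674 - f(29))*A = (-674 - 1*16)*42 = (-674 - 16)*42 = -690*42 = -28980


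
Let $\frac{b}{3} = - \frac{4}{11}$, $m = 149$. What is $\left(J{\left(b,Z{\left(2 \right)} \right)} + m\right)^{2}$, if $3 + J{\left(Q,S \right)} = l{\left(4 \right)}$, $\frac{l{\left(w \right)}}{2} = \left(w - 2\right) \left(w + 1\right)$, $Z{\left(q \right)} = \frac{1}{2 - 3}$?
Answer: $27556$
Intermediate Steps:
$Z{\left(q \right)} = -1$ ($Z{\left(q \right)} = \frac{1}{-1} = -1$)
$l{\left(w \right)} = 2 \left(1 + w\right) \left(-2 + w\right)$ ($l{\left(w \right)} = 2 \left(w - 2\right) \left(w + 1\right) = 2 \left(-2 + w\right) \left(1 + w\right) = 2 \left(1 + w\right) \left(-2 + w\right)$)
$b = - \frac{12}{11}$ ($b = 3 \left(- \frac{4}{11}\right) = - \frac{12}{11} \approx -1.0909$)
$J{\left(Q,S \right)} = 17$ ($J{\left(Q,S \right)} = -3 - \left(12 - 32\right) = -3 - -20 = -3 + 20 = 17$)
$\left(J{\left(b,Z{\left(2 \right)} \right)} + m\right)^{2} = \left(17 + 149\right)^{2} = 166^{2} = 27556$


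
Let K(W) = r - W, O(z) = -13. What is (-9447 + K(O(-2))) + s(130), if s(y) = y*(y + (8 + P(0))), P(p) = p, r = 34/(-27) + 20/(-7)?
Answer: 1606856/189 ≈ 8501.9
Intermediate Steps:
r = -778/189 (r = 34*(-1/27) + 20*(-⅐) = -34/27 - 20/7 = -778/189 ≈ -4.1164)
K(W) = -778/189 - W
s(y) = y*(8 + y) (s(y) = y*(y + (8 + 0)) = y*(y + 8) = y*(8 + y))
(-9447 + K(O(-2))) + s(130) = (-9447 + (-778/189 - 1*(-13))) + 130*(8 + 130) = (-9447 + (-778/189 + 13)) + 130*138 = (-9447 + 1679/189) + 17940 = -1783804/189 + 17940 = 1606856/189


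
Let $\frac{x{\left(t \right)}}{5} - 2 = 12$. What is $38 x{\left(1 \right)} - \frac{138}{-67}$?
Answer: $\frac{178358}{67} \approx 2662.1$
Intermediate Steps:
$x{\left(t \right)} = 70$ ($x{\left(t \right)} = 10 + 5 \cdot 12 = 10 + 60 = 70$)
$38 x{\left(1 \right)} - \frac{138}{-67} = 38 \cdot 70 - \frac{138}{-67} = 2660 - - \frac{138}{67} = 2660 + \frac{138}{67} = \frac{178358}{67}$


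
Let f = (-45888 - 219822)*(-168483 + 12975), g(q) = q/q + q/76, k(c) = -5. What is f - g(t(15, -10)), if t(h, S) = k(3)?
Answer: 3140322331609/76 ≈ 4.1320e+10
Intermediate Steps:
t(h, S) = -5
g(q) = 1 + q/76 (g(q) = 1 + q*(1/76) = 1 + q/76)
f = 41320030680 (f = -265710*(-155508) = 41320030680)
f - g(t(15, -10)) = 41320030680 - (1 + (1/76)*(-5)) = 41320030680 - (1 - 5/76) = 41320030680 - 1*71/76 = 41320030680 - 71/76 = 3140322331609/76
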